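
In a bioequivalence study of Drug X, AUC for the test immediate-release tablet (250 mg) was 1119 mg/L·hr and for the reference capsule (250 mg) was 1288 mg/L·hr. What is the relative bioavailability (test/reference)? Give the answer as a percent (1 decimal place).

F_rel = 86.9%

F_rel = (AUC_test/D_test) / (AUC_ref/D_ref)
      = (1119/250) / (1288/250)
      = 4.476 / 5.152 = 0.8688 = 86.88%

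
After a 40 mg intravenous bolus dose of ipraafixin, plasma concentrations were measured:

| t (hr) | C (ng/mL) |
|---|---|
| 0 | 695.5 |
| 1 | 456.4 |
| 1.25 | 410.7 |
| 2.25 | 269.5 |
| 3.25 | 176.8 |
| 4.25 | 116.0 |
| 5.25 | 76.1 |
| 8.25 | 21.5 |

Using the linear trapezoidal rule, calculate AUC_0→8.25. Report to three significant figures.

AUC = 1640 ng/mL·hr

Trapezoidal AUC_0→8.25:
  [0→1]: (695.5+456.4)/2 × 1 = 575.95
  [1→1.25]: (456.4+410.7)/2 × 0.25 = 108.3875
  [1.25→2.25]: (410.7+269.5)/2 × 1 = 340.1
  [2.25→3.25]: (269.5+176.8)/2 × 1 = 223.15
  [3.25→4.25]: (176.8+116.0)/2 × 1 = 146.4
  [4.25→5.25]: (116.0+76.1)/2 × 1 = 96.05
  [5.25→8.25]: (76.1+21.5)/2 × 3 = 146.4
  Sum = 1636.4375 ng/mL·hr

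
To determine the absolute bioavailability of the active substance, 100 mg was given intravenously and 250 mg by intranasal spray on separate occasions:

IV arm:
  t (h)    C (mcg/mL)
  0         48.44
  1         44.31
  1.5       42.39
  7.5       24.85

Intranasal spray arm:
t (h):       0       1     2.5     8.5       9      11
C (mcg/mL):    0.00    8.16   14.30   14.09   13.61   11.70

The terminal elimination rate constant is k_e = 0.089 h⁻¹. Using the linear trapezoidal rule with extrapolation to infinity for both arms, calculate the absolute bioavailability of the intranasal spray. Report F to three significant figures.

Trapezoidal AUC_0→7.5 (IV):
  [0→1]: (48.44+44.31)/2 × 1 = 46.375
  [1→1.5]: (44.31+42.39)/2 × 0.5 = 21.675
  [1.5→7.5]: (42.39+24.85)/2 × 6 = 201.72
  Sum = 269.77 mcg/mL·h
IV tail: 24.85/0.089 = 279.213; AUC_iv,0→∞ = 269.77 + 279.213 = 548.983 mcg/mL·h
Trapezoidal AUC_0→11 (intranasal spray):
  [0→1]: (0.00+8.16)/2 × 1 = 4.08
  [1→2.5]: (8.16+14.30)/2 × 1.5 = 16.845
  [2.5→8.5]: (14.30+14.09)/2 × 6 = 85.17
  [8.5→9]: (14.09+13.61)/2 × 0.5 = 6.925
  [9→11]: (13.61+11.70)/2 × 2 = 25.31
  Sum = 138.33 mcg/mL·h
intranasal spray tail: 11.70/0.089 = 131.461; AUC_ev,0→∞ = 138.33 + 131.461 = 269.791 mcg/mL·h
F = (AUC_ev/D_ev)/(AUC_iv/D_iv) = (269.791/250)/(548.983/100) = 1.079164/5.48983 = 0.1966

F = 0.197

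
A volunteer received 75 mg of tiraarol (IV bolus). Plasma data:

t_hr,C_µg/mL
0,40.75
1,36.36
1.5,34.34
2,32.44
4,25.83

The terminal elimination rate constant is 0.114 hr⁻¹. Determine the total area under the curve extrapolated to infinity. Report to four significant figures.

Trapezoidal AUC_0→4:
  [0→1]: (40.75+36.36)/2 × 1 = 38.555
  [1→1.5]: (36.36+34.34)/2 × 0.5 = 17.675
  [1.5→2]: (34.34+32.44)/2 × 0.5 = 16.695
  [2→4]: (32.44+25.83)/2 × 2 = 58.27
  Sum = 131.195 µg/mL·hr
Extrapolated tail: C_last / k_e = 25.83 / 0.114 = 226.579
AUC_0→∞ = 131.195 + 226.579 = 357.774 µg/mL·hr

AUC = 357.8 µg/mL·hr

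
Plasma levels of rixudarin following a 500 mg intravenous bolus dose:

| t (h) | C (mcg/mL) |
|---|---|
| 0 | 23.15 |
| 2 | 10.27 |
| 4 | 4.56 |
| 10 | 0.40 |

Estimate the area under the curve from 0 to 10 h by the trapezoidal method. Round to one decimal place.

AUC = 63.1 mcg/mL·h

Trapezoidal AUC_0→10:
  [0→2]: (23.15+10.27)/2 × 2 = 33.42
  [2→4]: (10.27+4.56)/2 × 2 = 14.83
  [4→10]: (4.56+0.40)/2 × 6 = 14.88
  Sum = 63.13 mcg/mL·h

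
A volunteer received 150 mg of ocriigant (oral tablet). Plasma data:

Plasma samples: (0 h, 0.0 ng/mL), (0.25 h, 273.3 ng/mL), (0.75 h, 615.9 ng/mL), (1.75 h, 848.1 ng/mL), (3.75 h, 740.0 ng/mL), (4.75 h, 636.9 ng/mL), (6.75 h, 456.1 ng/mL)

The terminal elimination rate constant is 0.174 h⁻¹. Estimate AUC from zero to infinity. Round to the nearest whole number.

Trapezoidal AUC_0→6.75:
  [0→0.25]: (0.0+273.3)/2 × 0.25 = 34.1625
  [0.25→0.75]: (273.3+615.9)/2 × 0.5 = 222.3
  [0.75→1.75]: (615.9+848.1)/2 × 1 = 732.0
  [1.75→3.75]: (848.1+740.0)/2 × 2 = 1588.1
  [3.75→4.75]: (740.0+636.9)/2 × 1 = 688.45
  [4.75→6.75]: (636.9+456.1)/2 × 2 = 1093.0
  Sum = 4358.0125 ng/mL·h
Extrapolated tail: C_last / k_e = 456.1 / 0.174 = 2621.264
AUC_0→∞ = 4358.0125 + 2621.264 = 6979.2765 ng/mL·h

AUC = 6979 ng/mL·h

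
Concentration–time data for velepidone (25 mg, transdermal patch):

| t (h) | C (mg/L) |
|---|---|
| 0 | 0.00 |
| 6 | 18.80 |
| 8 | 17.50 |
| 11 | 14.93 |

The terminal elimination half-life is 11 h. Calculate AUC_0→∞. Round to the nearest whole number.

AUC = 378 mg/L·h

Trapezoidal AUC_0→11:
  [0→6]: (0.00+18.80)/2 × 6 = 56.4
  [6→8]: (18.80+17.50)/2 × 2 = 36.3
  [8→11]: (17.50+14.93)/2 × 3 = 48.645
  Sum = 141.345 mg/L·h
k_e = ln2 / t½ = 0.693147 / 11 = 0.0630 h^-1
Extrapolated tail: C_last / k_e = 14.93 / 0.063 = 236.984
AUC_0→∞ = 141.345 + 236.984 = 378.329 mg/L·h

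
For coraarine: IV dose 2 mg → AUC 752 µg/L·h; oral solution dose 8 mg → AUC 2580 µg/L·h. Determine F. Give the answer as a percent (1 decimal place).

F = (AUC_ev / D_ev) / (AUC_iv / D_iv)
  = (2580/8) / (752/2)
  = 322.5 / 376 = 0.8577
  = 85.77%

F = 85.8%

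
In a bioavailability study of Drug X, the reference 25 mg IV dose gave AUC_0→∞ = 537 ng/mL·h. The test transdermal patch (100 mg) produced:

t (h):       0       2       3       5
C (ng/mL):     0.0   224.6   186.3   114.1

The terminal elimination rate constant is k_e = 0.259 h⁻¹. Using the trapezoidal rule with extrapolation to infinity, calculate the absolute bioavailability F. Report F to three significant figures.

F = 0.545

Trapezoidal AUC_0→5 (transdermal patch):
  [0→2]: (0.0+224.6)/2 × 2 = 224.6
  [2→3]: (224.6+186.3)/2 × 1 = 205.45
  [3→5]: (186.3+114.1)/2 × 2 = 300.4
  Sum = 730.45 ng/mL·h
Tail: C_last/k_e = 114.1/0.259 = 440.541
AUC_0→∞ (transdermal patch) = 730.45 + 440.541 = 1170.991 ng/mL·h
F = (AUC_ev/D_ev)/(AUC_iv/D_iv) = (1170.991/100)/(537/25) = 11.70991/21.48 = 0.5452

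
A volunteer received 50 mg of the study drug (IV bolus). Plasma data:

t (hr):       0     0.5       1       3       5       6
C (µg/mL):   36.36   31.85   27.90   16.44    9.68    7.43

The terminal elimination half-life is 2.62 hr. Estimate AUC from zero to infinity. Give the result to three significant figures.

Trapezoidal AUC_0→6:
  [0→0.5]: (36.36+31.85)/2 × 0.5 = 17.0525
  [0.5→1]: (31.85+27.90)/2 × 0.5 = 14.9375
  [1→3]: (27.90+16.44)/2 × 2 = 44.34
  [3→5]: (16.44+9.68)/2 × 2 = 26.12
  [5→6]: (9.68+7.43)/2 × 1 = 8.555
  Sum = 111.005 µg/mL·hr
k_e = ln2 / t½ = 0.693147 / 2.62 = 0.2646 hr^-1
Extrapolated tail: C_last / k_e = 7.43 / 0.2646 = 28.080
AUC_0→∞ = 111.005 + 28.080 = 139.085 µg/mL·hr

AUC = 139 µg/mL·hr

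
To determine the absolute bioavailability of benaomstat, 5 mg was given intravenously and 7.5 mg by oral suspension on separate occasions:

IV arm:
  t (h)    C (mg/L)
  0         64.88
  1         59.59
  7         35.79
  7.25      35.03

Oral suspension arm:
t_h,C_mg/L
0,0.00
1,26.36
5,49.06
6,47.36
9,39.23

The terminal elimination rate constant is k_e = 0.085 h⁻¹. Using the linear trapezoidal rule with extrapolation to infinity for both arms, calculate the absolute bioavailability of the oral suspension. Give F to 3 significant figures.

Trapezoidal AUC_0→7.25 (IV):
  [0→1]: (64.88+59.59)/2 × 1 = 62.235
  [1→7]: (59.59+35.79)/2 × 6 = 286.14
  [7→7.25]: (35.79+35.03)/2 × 0.25 = 8.8525
  Sum = 357.2275 mg/L·h
IV tail: 35.03/0.085 = 412.118; AUC_iv,0→∞ = 357.2275 + 412.118 = 769.3455 mg/L·h
Trapezoidal AUC_0→9 (oral suspension):
  [0→1]: (0.00+26.36)/2 × 1 = 13.18
  [1→5]: (26.36+49.06)/2 × 4 = 150.84
  [5→6]: (49.06+47.36)/2 × 1 = 48.21
  [6→9]: (47.36+39.23)/2 × 3 = 129.885
  Sum = 342.115 mg/L·h
oral suspension tail: 39.23/0.085 = 461.529; AUC_ev,0→∞ = 342.115 + 461.529 = 803.644 mg/L·h
F = (AUC_ev/D_ev)/(AUC_iv/D_iv) = (803.644/7.5)/(769.3455/5) = 107.153/153.8691 = 0.6964

F = 0.696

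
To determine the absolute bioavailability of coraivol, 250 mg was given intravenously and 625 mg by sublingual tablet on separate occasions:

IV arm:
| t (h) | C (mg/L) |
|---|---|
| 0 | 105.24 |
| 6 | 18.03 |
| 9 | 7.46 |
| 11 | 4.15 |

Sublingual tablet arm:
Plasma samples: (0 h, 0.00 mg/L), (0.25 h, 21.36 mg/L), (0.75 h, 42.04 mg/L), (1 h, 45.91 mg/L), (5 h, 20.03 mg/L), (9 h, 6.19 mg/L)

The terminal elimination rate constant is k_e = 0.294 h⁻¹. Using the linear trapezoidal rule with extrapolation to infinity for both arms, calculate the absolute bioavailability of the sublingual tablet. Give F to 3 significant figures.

Trapezoidal AUC_0→11 (IV):
  [0→6]: (105.24+18.03)/2 × 6 = 369.81
  [6→9]: (18.03+7.46)/2 × 3 = 38.235
  [9→11]: (7.46+4.15)/2 × 2 = 11.61
  Sum = 419.655 mg/L·h
IV tail: 4.15/0.294 = 14.116; AUC_iv,0→∞ = 419.655 + 14.116 = 433.771 mg/L·h
Trapezoidal AUC_0→9 (sublingual tablet):
  [0→0.25]: (0.00+21.36)/2 × 0.25 = 2.67
  [0.25→0.75]: (21.36+42.04)/2 × 0.5 = 15.85
  [0.75→1]: (42.04+45.91)/2 × 0.25 = 10.99375
  [1→5]: (45.91+20.03)/2 × 4 = 131.88
  [5→9]: (20.03+6.19)/2 × 4 = 52.44
  Sum = 213.83375 mg/L·h
sublingual tablet tail: 6.19/0.294 = 21.054; AUC_ev,0→∞ = 213.83375 + 21.054 = 234.88775 mg/L·h
F = (AUC_ev/D_ev)/(AUC_iv/D_iv) = (234.88775/625)/(433.771/250) = 0.3758204/1.735084 = 0.2166

F = 0.217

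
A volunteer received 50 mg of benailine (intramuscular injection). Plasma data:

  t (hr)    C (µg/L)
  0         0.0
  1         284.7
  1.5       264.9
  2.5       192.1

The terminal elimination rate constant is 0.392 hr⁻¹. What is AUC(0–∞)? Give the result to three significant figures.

Trapezoidal AUC_0→2.5:
  [0→1]: (0.0+284.7)/2 × 1 = 142.35
  [1→1.5]: (284.7+264.9)/2 × 0.5 = 137.4
  [1.5→2.5]: (264.9+192.1)/2 × 1 = 228.5
  Sum = 508.25 µg/L·hr
Extrapolated tail: C_last / k_e = 192.1 / 0.392 = 490.051
AUC_0→∞ = 508.25 + 490.051 = 998.301 µg/L·hr

AUC = 998 µg/L·hr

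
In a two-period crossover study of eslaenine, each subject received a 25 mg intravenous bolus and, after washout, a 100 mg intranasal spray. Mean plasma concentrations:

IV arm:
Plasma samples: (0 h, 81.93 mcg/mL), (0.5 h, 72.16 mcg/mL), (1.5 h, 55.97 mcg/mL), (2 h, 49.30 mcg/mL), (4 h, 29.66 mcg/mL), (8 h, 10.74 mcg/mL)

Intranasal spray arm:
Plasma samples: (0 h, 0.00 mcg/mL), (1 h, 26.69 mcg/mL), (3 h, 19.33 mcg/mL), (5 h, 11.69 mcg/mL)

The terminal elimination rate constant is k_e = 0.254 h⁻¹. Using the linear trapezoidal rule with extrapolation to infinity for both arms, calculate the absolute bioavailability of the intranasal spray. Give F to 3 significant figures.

F = 0.103

Trapezoidal AUC_0→8 (IV):
  [0→0.5]: (81.93+72.16)/2 × 0.5 = 38.5225
  [0.5→1.5]: (72.16+55.97)/2 × 1 = 64.065
  [1.5→2]: (55.97+49.30)/2 × 0.5 = 26.3175
  [2→4]: (49.30+29.66)/2 × 2 = 78.96
  [4→8]: (29.66+10.74)/2 × 4 = 80.8
  Sum = 288.665 mcg/mL·h
IV tail: 10.74/0.254 = 42.283; AUC_iv,0→∞ = 288.665 + 42.283 = 330.948 mcg/mL·h
Trapezoidal AUC_0→5 (intranasal spray):
  [0→1]: (0.00+26.69)/2 × 1 = 13.345
  [1→3]: (26.69+19.33)/2 × 2 = 46.02
  [3→5]: (19.33+11.69)/2 × 2 = 31.02
  Sum = 90.385 mcg/mL·h
intranasal spray tail: 11.69/0.254 = 46.024; AUC_ev,0→∞ = 90.385 + 46.024 = 136.409 mcg/mL·h
F = (AUC_ev/D_ev)/(AUC_iv/D_iv) = (136.409/100)/(330.948/25) = 1.36409/13.23792 = 0.1030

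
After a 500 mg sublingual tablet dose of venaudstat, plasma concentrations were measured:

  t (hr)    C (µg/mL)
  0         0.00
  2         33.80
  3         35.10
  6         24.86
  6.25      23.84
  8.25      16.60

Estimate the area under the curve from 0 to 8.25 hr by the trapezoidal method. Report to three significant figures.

AUC = 205 µg/mL·hr

Trapezoidal AUC_0→8.25:
  [0→2]: (0.00+33.80)/2 × 2 = 33.8
  [2→3]: (33.80+35.10)/2 × 1 = 34.45
  [3→6]: (35.10+24.86)/2 × 3 = 89.94
  [6→6.25]: (24.86+23.84)/2 × 0.25 = 6.0875
  [6.25→8.25]: (23.84+16.60)/2 × 2 = 40.44
  Sum = 204.7175 µg/mL·hr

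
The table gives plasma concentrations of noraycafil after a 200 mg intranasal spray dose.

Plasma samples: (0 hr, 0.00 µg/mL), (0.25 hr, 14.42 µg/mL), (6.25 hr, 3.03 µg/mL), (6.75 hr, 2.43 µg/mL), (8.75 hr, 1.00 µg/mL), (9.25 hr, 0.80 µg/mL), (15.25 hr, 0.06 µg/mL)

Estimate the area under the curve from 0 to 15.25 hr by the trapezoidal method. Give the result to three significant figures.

Trapezoidal AUC_0→15.25:
  [0→0.25]: (0.00+14.42)/2 × 0.25 = 1.8025
  [0.25→6.25]: (14.42+3.03)/2 × 6 = 52.35
  [6.25→6.75]: (3.03+2.43)/2 × 0.5 = 1.365
  [6.75→8.75]: (2.43+1.00)/2 × 2 = 3.43
  [8.75→9.25]: (1.00+0.80)/2 × 0.5 = 0.45
  [9.25→15.25]: (0.80+0.06)/2 × 6 = 2.58
  Sum = 61.9775 µg/mL·hr

AUC = 62.0 µg/mL·hr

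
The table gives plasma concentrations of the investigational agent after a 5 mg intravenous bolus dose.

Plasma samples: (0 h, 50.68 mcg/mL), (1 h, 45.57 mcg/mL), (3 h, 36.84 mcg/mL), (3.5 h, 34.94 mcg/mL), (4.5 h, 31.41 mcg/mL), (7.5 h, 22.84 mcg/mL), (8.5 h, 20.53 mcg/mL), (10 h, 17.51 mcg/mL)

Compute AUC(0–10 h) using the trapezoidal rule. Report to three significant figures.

AUC = 313 mcg/mL·h

Trapezoidal AUC_0→10:
  [0→1]: (50.68+45.57)/2 × 1 = 48.125
  [1→3]: (45.57+36.84)/2 × 2 = 82.41
  [3→3.5]: (36.84+34.94)/2 × 0.5 = 17.945
  [3.5→4.5]: (34.94+31.41)/2 × 1 = 33.175
  [4.5→7.5]: (31.41+22.84)/2 × 3 = 81.375
  [7.5→8.5]: (22.84+20.53)/2 × 1 = 21.685
  [8.5→10]: (20.53+17.51)/2 × 1.5 = 28.53
  Sum = 313.245 mcg/mL·h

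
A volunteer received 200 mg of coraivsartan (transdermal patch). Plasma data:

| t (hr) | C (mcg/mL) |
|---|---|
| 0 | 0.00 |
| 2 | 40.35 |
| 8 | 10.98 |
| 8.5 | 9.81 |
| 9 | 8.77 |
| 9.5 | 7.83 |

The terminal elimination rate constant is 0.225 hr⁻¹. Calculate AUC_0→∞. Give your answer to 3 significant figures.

AUC = 243 mcg/mL·hr

Trapezoidal AUC_0→9.5:
  [0→2]: (0.00+40.35)/2 × 2 = 40.35
  [2→8]: (40.35+10.98)/2 × 6 = 153.99
  [8→8.5]: (10.98+9.81)/2 × 0.5 = 5.1975
  [8.5→9]: (9.81+8.77)/2 × 0.5 = 4.645
  [9→9.5]: (8.77+7.83)/2 × 0.5 = 4.15
  Sum = 208.3325 mcg/mL·hr
Extrapolated tail: C_last / k_e = 7.83 / 0.225 = 34.800
AUC_0→∞ = 208.3325 + 34.800 = 243.1325 mcg/mL·hr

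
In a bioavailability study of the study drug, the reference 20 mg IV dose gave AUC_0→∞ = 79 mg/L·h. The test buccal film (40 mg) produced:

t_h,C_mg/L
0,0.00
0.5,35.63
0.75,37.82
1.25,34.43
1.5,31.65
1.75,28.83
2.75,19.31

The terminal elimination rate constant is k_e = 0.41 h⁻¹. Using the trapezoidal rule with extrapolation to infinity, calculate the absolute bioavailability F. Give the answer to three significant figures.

Trapezoidal AUC_0→2.75 (buccal film):
  [0→0.5]: (0.00+35.63)/2 × 0.5 = 8.9075
  [0.5→0.75]: (35.63+37.82)/2 × 0.25 = 9.18125
  [0.75→1.25]: (37.82+34.43)/2 × 0.5 = 18.0625
  [1.25→1.5]: (34.43+31.65)/2 × 0.25 = 8.26
  [1.5→1.75]: (31.65+28.83)/2 × 0.25 = 7.56
  [1.75→2.75]: (28.83+19.31)/2 × 1 = 24.07
  Sum = 76.04125 mg/L·h
Tail: C_last/k_e = 19.31/0.41 = 47.098
AUC_0→∞ (buccal film) = 76.04125 + 47.098 = 123.13925 mg/L·h
F = (AUC_ev/D_ev)/(AUC_iv/D_iv) = (123.13925/40)/(79/20) = 3.07848/3.95 = 0.7794

F = 0.779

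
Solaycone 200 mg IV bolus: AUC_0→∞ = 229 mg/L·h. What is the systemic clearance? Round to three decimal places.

CL = Dose_iv / AUC_0→∞
   = 200 / 229 = 0.873362 L/h

CL = 0.873 L/h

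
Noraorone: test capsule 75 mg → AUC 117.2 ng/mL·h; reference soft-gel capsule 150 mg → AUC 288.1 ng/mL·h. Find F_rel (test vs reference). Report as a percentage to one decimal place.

F_rel = 81.4%

F_rel = (AUC_test/D_test) / (AUC_ref/D_ref)
      = (117.2/75) / (288.1/150)
      = 1.56267 / 1.92067 = 0.8136 = 81.36%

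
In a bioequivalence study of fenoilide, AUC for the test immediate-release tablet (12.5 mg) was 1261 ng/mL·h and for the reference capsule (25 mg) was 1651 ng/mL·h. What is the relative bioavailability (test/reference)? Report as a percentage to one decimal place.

F_rel = (AUC_test/D_test) / (AUC_ref/D_ref)
      = (1261/12.5) / (1651/25)
      = 100.88 / 66.04 = 1.5276 = 152.76%

F_rel = 152.8%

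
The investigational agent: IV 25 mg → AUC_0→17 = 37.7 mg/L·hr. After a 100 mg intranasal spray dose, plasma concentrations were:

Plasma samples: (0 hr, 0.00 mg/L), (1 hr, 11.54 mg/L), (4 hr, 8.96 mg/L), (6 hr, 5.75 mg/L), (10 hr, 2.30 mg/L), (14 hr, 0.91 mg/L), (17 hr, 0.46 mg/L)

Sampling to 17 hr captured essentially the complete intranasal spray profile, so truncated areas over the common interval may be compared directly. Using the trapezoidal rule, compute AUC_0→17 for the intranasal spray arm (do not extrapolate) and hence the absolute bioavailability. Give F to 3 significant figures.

F = 0.503

Trapezoidal AUC_0→17 (intranasal spray):
  [0→1]: (0.00+11.54)/2 × 1 = 5.77
  [1→4]: (11.54+8.96)/2 × 3 = 30.75
  [4→6]: (8.96+5.75)/2 × 2 = 14.71
  [6→10]: (5.75+2.30)/2 × 4 = 16.1
  [10→14]: (2.30+0.91)/2 × 4 = 6.42
  [14→17]: (0.91+0.46)/2 × 3 = 2.055
  Sum = 75.805 mg/L·hr
F = (AUC_ev/D_ev)/(AUC_iv/D_iv) = (75.805/100)/(37.7/25) = 0.75805/1.508 = 0.5027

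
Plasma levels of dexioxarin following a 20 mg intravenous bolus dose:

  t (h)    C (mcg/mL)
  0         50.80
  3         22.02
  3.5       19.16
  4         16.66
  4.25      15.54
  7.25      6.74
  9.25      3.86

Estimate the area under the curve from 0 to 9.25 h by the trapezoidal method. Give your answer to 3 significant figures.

AUC = 177 mcg/mL·h

Trapezoidal AUC_0→9.25:
  [0→3]: (50.80+22.02)/2 × 3 = 109.23
  [3→3.5]: (22.02+19.16)/2 × 0.5 = 10.295
  [3.5→4]: (19.16+16.66)/2 × 0.5 = 8.955
  [4→4.25]: (16.66+15.54)/2 × 0.25 = 4.025
  [4.25→7.25]: (15.54+6.74)/2 × 3 = 33.42
  [7.25→9.25]: (6.74+3.86)/2 × 2 = 10.6
  Sum = 176.525 mcg/mL·h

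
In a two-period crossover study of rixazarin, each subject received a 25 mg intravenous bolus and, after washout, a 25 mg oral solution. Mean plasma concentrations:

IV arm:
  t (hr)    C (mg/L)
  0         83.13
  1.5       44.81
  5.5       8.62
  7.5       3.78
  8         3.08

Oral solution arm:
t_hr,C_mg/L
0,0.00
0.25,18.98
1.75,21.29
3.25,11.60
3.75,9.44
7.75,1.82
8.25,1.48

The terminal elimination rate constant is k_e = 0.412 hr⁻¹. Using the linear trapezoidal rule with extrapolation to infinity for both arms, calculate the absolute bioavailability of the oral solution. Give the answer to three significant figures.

F = 0.399

Trapezoidal AUC_0→8 (IV):
  [0→1.5]: (83.13+44.81)/2 × 1.5 = 95.955
  [1.5→5.5]: (44.81+8.62)/2 × 4 = 106.86
  [5.5→7.5]: (8.62+3.78)/2 × 2 = 12.4
  [7.5→8]: (3.78+3.08)/2 × 0.5 = 1.715
  Sum = 216.93 mg/L·hr
IV tail: 3.08/0.412 = 7.476; AUC_iv,0→∞ = 216.93 + 7.476 = 224.406 mg/L·hr
Trapezoidal AUC_0→8.25 (oral solution):
  [0→0.25]: (0.00+18.98)/2 × 0.25 = 2.3725
  [0.25→1.75]: (18.98+21.29)/2 × 1.5 = 30.2025
  [1.75→3.25]: (21.29+11.60)/2 × 1.5 = 24.6675
  [3.25→3.75]: (11.60+9.44)/2 × 0.5 = 5.26
  [3.75→7.75]: (9.44+1.82)/2 × 4 = 22.52
  [7.75→8.25]: (1.82+1.48)/2 × 0.5 = 0.825
  Sum = 85.8475 mg/L·hr
oral solution tail: 1.48/0.412 = 3.592; AUC_ev,0→∞ = 85.8475 + 3.592 = 89.4395 mg/L·hr
F = (AUC_ev/D_ev)/(AUC_iv/D_iv) = (89.4395/25)/(224.406/25) = 3.57758/8.97624 = 0.3986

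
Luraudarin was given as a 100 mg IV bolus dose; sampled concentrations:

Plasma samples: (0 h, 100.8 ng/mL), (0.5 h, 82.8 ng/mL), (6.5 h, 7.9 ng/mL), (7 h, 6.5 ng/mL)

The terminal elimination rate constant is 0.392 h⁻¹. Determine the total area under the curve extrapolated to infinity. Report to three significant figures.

Trapezoidal AUC_0→7:
  [0→0.5]: (100.8+82.8)/2 × 0.5 = 45.9
  [0.5→6.5]: (82.8+7.9)/2 × 6 = 272.1
  [6.5→7]: (7.9+6.5)/2 × 0.5 = 3.6
  Sum = 321.6 ng/mL·h
Extrapolated tail: C_last / k_e = 6.5 / 0.392 = 16.582
AUC_0→∞ = 321.6 + 16.582 = 338.182 ng/mL·h

AUC = 338 ng/mL·h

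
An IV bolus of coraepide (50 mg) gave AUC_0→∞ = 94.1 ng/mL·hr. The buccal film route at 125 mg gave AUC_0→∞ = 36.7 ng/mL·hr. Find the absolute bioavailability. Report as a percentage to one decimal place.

F = (AUC_ev / D_ev) / (AUC_iv / D_iv)
  = (36.7/125) / (94.1/50)
  = 0.2936 / 1.882 = 0.1560
  = 15.60%

F = 15.6%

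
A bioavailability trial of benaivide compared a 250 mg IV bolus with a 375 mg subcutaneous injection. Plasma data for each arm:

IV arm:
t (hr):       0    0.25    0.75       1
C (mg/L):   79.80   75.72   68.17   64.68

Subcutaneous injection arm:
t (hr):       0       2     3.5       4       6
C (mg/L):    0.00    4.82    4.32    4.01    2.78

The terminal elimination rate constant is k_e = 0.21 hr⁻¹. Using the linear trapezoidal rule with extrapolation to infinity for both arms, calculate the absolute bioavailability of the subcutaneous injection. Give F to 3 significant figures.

F = 0.0593

Trapezoidal AUC_0→1 (IV):
  [0→0.25]: (79.80+75.72)/2 × 0.25 = 19.44
  [0.25→0.75]: (75.72+68.17)/2 × 0.5 = 35.9725
  [0.75→1]: (68.17+64.68)/2 × 0.25 = 16.60625
  Sum = 72.01875 mg/L·hr
IV tail: 64.68/0.21 = 308.000; AUC_iv,0→∞ = 72.01875 + 308.000 = 380.01875 mg/L·hr
Trapezoidal AUC_0→6 (subcutaneous injection):
  [0→2]: (0.00+4.82)/2 × 2 = 4.82
  [2→3.5]: (4.82+4.32)/2 × 1.5 = 6.855
  [3.5→4]: (4.32+4.01)/2 × 0.5 = 2.0825
  [4→6]: (4.01+2.78)/2 × 2 = 6.79
  Sum = 20.5475 mg/L·hr
subcutaneous injection tail: 2.78/0.21 = 13.238; AUC_ev,0→∞ = 20.5475 + 13.238 = 33.7855 mg/L·hr
F = (AUC_ev/D_ev)/(AUC_iv/D_iv) = (33.7855/375)/(380.01875/250) = 0.0900947/1.520075 = 0.0593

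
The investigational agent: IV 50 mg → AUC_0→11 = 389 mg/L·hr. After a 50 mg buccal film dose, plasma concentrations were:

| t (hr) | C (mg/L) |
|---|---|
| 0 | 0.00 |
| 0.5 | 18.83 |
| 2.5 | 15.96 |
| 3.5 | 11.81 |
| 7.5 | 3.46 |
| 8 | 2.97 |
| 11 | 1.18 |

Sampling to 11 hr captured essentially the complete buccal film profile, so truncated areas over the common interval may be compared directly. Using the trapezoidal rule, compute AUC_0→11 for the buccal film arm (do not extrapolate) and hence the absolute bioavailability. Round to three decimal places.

Trapezoidal AUC_0→11 (buccal film):
  [0→0.5]: (0.00+18.83)/2 × 0.5 = 4.7075
  [0.5→2.5]: (18.83+15.96)/2 × 2 = 34.79
  [2.5→3.5]: (15.96+11.81)/2 × 1 = 13.885
  [3.5→7.5]: (11.81+3.46)/2 × 4 = 30.54
  [7.5→8]: (3.46+2.97)/2 × 0.5 = 1.6075
  [8→11]: (2.97+1.18)/2 × 3 = 6.225
  Sum = 91.755 mg/L·hr
F = (AUC_ev/D_ev)/(AUC_iv/D_iv) = (91.755/50)/(389/50) = 1.8351/7.78 = 0.2359

F = 0.236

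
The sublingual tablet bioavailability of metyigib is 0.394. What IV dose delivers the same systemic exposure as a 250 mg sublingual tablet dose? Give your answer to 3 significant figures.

Systemic exposure from an extravascular dose = F × D_ev, so the equivalent IV dose is F × D_ev.
D_iv = F × D_ev = 0.394 × 250 = 98.5 mg

D_iv = 98.5 mg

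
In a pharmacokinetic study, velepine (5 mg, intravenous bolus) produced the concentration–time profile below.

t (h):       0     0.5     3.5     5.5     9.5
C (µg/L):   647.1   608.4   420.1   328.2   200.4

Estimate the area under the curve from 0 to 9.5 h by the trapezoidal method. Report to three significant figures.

AUC = 3660 µg/L·h

Trapezoidal AUC_0→9.5:
  [0→0.5]: (647.1+608.4)/2 × 0.5 = 313.875
  [0.5→3.5]: (608.4+420.1)/2 × 3 = 1542.75
  [3.5→5.5]: (420.1+328.2)/2 × 2 = 748.3
  [5.5→9.5]: (328.2+200.4)/2 × 4 = 1057.2
  Sum = 3662.125 µg/L·h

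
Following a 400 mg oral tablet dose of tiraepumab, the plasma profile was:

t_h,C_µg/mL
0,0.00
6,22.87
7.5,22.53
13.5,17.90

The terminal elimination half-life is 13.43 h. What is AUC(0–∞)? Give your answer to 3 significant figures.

AUC = 571 µg/mL·h

Trapezoidal AUC_0→13.5:
  [0→6]: (0.00+22.87)/2 × 6 = 68.61
  [6→7.5]: (22.87+22.53)/2 × 1.5 = 34.05
  [7.5→13.5]: (22.53+17.90)/2 × 6 = 121.29
  Sum = 223.95 µg/mL·h
k_e = ln2 / t½ = 0.693147 / 13.43 = 0.0516 h^-1
Extrapolated tail: C_last / k_e = 17.90 / 0.0516 = 346.899
AUC_0→∞ = 223.95 + 346.899 = 570.849 µg/mL·h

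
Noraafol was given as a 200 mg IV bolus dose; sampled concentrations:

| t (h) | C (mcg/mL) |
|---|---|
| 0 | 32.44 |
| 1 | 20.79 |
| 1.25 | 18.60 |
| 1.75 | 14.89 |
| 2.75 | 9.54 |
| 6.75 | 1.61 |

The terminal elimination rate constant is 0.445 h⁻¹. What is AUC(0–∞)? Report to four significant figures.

AUC = 78.04 mcg/mL·h

Trapezoidal AUC_0→6.75:
  [0→1]: (32.44+20.79)/2 × 1 = 26.615
  [1→1.25]: (20.79+18.60)/2 × 0.25 = 4.92375
  [1.25→1.75]: (18.60+14.89)/2 × 0.5 = 8.3725
  [1.75→2.75]: (14.89+9.54)/2 × 1 = 12.215
  [2.75→6.75]: (9.54+1.61)/2 × 4 = 22.3
  Sum = 74.42625 mcg/mL·h
Extrapolated tail: C_last / k_e = 1.61 / 0.445 = 3.618
AUC_0→∞ = 74.42625 + 3.618 = 78.04425 mcg/mL·h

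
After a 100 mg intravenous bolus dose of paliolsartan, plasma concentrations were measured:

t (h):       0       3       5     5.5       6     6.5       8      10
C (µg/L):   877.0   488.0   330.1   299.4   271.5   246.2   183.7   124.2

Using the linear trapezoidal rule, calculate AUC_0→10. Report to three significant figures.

AUC = 3930 µg/L·h

Trapezoidal AUC_0→10:
  [0→3]: (877.0+488.0)/2 × 3 = 2047.5
  [3→5]: (488.0+330.1)/2 × 2 = 818.1
  [5→5.5]: (330.1+299.4)/2 × 0.5 = 157.375
  [5.5→6]: (299.4+271.5)/2 × 0.5 = 142.725
  [6→6.5]: (271.5+246.2)/2 × 0.5 = 129.425
  [6.5→8]: (246.2+183.7)/2 × 1.5 = 322.425
  [8→10]: (183.7+124.2)/2 × 2 = 307.9
  Sum = 3925.45 µg/L·h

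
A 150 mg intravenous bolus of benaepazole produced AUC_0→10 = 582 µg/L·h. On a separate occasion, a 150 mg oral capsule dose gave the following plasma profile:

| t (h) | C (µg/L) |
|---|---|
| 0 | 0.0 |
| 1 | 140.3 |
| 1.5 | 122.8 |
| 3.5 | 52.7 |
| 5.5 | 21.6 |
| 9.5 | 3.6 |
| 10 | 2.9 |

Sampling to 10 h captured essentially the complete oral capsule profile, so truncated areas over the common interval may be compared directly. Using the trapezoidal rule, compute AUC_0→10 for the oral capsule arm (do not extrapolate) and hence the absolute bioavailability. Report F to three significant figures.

Trapezoidal AUC_0→10 (oral capsule):
  [0→1]: (0.0+140.3)/2 × 1 = 70.15
  [1→1.5]: (140.3+122.8)/2 × 0.5 = 65.775
  [1.5→3.5]: (122.8+52.7)/2 × 2 = 175.5
  [3.5→5.5]: (52.7+21.6)/2 × 2 = 74.3
  [5.5→9.5]: (21.6+3.6)/2 × 4 = 50.4
  [9.5→10]: (3.6+2.9)/2 × 0.5 = 1.625
  Sum = 437.75 µg/L·h
F = (AUC_ev/D_ev)/(AUC_iv/D_iv) = (437.75/150)/(582/150) = 2.91833/3.88 = 0.7521

F = 0.752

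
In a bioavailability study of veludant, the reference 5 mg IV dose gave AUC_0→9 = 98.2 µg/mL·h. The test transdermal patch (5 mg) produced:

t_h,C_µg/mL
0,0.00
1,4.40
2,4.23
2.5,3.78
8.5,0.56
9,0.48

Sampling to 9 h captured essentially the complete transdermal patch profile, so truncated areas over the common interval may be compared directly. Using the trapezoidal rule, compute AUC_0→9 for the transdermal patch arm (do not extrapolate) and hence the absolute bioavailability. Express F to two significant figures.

F = 0.22

Trapezoidal AUC_0→9 (transdermal patch):
  [0→1]: (0.00+4.40)/2 × 1 = 2.2
  [1→2]: (4.40+4.23)/2 × 1 = 4.315
  [2→2.5]: (4.23+3.78)/2 × 0.5 = 2.0025
  [2.5→8.5]: (3.78+0.56)/2 × 6 = 13.02
  [8.5→9]: (0.56+0.48)/2 × 0.5 = 0.26
  Sum = 21.7975 µg/mL·h
F = (AUC_ev/D_ev)/(AUC_iv/D_iv) = (21.7975/5)/(98.2/5) = 4.3595/19.64 = 0.2220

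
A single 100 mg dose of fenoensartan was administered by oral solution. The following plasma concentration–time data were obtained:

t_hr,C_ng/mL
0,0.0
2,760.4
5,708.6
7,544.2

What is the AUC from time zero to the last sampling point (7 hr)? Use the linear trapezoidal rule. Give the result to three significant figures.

Trapezoidal AUC_0→7:
  [0→2]: (0.0+760.4)/2 × 2 = 760.4
  [2→5]: (760.4+708.6)/2 × 3 = 2203.5
  [5→7]: (708.6+544.2)/2 × 2 = 1252.8
  Sum = 4216.7 ng/mL·hr

AUC = 4220 ng/mL·hr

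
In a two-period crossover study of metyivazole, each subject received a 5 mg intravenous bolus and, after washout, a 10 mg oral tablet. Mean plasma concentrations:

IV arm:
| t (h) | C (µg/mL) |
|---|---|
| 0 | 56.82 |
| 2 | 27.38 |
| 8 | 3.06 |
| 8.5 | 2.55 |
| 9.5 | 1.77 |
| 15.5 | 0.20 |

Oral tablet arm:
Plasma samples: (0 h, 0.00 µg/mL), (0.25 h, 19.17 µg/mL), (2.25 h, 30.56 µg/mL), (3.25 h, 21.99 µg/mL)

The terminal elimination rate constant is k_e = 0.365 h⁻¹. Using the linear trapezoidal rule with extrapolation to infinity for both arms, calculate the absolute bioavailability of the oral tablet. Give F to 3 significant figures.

Trapezoidal AUC_0→15.5 (IV):
  [0→2]: (56.82+27.38)/2 × 2 = 84.2
  [2→8]: (27.38+3.06)/2 × 6 = 91.32
  [8→8.5]: (3.06+2.55)/2 × 0.5 = 1.4025
  [8.5→9.5]: (2.55+1.77)/2 × 1 = 2.16
  [9.5→15.5]: (1.77+0.20)/2 × 6 = 5.91
  Sum = 184.9925 µg/mL·h
IV tail: 0.20/0.365 = 0.548; AUC_iv,0→∞ = 184.9925 + 0.548 = 185.5405 µg/mL·h
Trapezoidal AUC_0→3.25 (oral tablet):
  [0→0.25]: (0.00+19.17)/2 × 0.25 = 2.39625
  [0.25→2.25]: (19.17+30.56)/2 × 2 = 49.73
  [2.25→3.25]: (30.56+21.99)/2 × 1 = 26.275
  Sum = 78.40125 µg/mL·h
oral tablet tail: 21.99/0.365 = 60.247; AUC_ev,0→∞ = 78.40125 + 60.247 = 138.64825 µg/mL·h
F = (AUC_ev/D_ev)/(AUC_iv/D_iv) = (138.64825/10)/(185.5405/5) = 13.864825/37.1081 = 0.3736

F = 0.374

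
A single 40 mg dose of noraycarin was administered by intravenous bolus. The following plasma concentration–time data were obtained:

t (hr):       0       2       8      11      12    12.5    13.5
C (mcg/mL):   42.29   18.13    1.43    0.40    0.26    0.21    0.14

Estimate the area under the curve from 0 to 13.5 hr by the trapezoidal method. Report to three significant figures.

Trapezoidal AUC_0→13.5:
  [0→2]: (42.29+18.13)/2 × 2 = 60.42
  [2→8]: (18.13+1.43)/2 × 6 = 58.68
  [8→11]: (1.43+0.40)/2 × 3 = 2.745
  [11→12]: (0.40+0.26)/2 × 1 = 0.33
  [12→12.5]: (0.26+0.21)/2 × 0.5 = 0.1175
  [12.5→13.5]: (0.21+0.14)/2 × 1 = 0.175
  Sum = 122.4675 mcg/mL·hr

AUC = 122 mcg/mL·hr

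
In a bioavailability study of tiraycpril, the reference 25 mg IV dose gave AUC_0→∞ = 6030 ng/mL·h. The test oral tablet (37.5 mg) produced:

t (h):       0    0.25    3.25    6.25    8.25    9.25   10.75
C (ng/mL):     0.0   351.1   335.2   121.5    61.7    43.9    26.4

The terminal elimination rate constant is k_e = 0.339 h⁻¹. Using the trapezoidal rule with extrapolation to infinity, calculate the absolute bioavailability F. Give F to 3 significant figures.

Trapezoidal AUC_0→10.75 (oral tablet):
  [0→0.25]: (0.0+351.1)/2 × 0.25 = 43.8875
  [0.25→3.25]: (351.1+335.2)/2 × 3 = 1029.45
  [3.25→6.25]: (335.2+121.5)/2 × 3 = 685.05
  [6.25→8.25]: (121.5+61.7)/2 × 2 = 183.2
  [8.25→9.25]: (61.7+43.9)/2 × 1 = 52.8
  [9.25→10.75]: (43.9+26.4)/2 × 1.5 = 52.725
  Sum = 2047.1125 ng/mL·h
Tail: C_last/k_e = 26.4/0.339 = 77.876
AUC_0→∞ (oral tablet) = 2047.1125 + 77.876 = 2124.9885 ng/mL·h
F = (AUC_ev/D_ev)/(AUC_iv/D_iv) = (2124.9885/37.5)/(6030/25) = 56.66636/241.2 = 0.2349

F = 0.235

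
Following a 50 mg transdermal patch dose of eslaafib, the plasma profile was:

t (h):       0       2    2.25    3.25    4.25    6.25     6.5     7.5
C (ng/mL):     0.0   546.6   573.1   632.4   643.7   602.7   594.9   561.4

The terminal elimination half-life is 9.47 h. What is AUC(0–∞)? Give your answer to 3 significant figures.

Trapezoidal AUC_0→7.5:
  [0→2]: (0.0+546.6)/2 × 2 = 546.6
  [2→2.25]: (546.6+573.1)/2 × 0.25 = 139.9625
  [2.25→3.25]: (573.1+632.4)/2 × 1 = 602.75
  [3.25→4.25]: (632.4+643.7)/2 × 1 = 638.05
  [4.25→6.25]: (643.7+602.7)/2 × 2 = 1246.4
  [6.25→6.5]: (602.7+594.9)/2 × 0.25 = 149.7
  [6.5→7.5]: (594.9+561.4)/2 × 1 = 578.15
  Sum = 3901.6125 ng/mL·h
k_e = ln2 / t½ = 0.693147 / 9.47 = 0.0732 h^-1
Extrapolated tail: C_last / k_e = 561.4 / 0.0732 = 7669.399
AUC_0→∞ = 3901.6125 + 7669.399 = 11571.0115 ng/mL·h

AUC = 11600 ng/mL·h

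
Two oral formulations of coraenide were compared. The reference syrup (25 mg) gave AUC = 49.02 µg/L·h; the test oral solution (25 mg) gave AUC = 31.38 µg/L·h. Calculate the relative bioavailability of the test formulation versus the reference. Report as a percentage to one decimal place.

F_rel = (AUC_test/D_test) / (AUC_ref/D_ref)
      = (31.38/25) / (49.02/25)
      = 1.2552 / 1.9608 = 0.6401 = 64.01%

F_rel = 64.0%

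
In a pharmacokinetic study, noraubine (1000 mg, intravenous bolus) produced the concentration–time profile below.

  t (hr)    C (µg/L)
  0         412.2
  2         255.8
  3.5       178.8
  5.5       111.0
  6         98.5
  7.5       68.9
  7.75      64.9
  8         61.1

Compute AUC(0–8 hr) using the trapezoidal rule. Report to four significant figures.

Trapezoidal AUC_0→8:
  [0→2]: (412.2+255.8)/2 × 2 = 668.0
  [2→3.5]: (255.8+178.8)/2 × 1.5 = 325.95
  [3.5→5.5]: (178.8+111.0)/2 × 2 = 289.8
  [5.5→6]: (111.0+98.5)/2 × 0.5 = 52.375
  [6→7.5]: (98.5+68.9)/2 × 1.5 = 125.55
  [7.5→7.75]: (68.9+64.9)/2 × 0.25 = 16.725
  [7.75→8]: (64.9+61.1)/2 × 0.25 = 15.75
  Sum = 1494.15 µg/L·hr

AUC = 1494 µg/L·hr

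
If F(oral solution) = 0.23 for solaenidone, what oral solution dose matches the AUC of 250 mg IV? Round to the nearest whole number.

For equal systemic exposure: F × D_ev = D_iv
D_ev = D_iv / F = 250 / 0.23 = 1086.96 mg

D_oral = 1087 mg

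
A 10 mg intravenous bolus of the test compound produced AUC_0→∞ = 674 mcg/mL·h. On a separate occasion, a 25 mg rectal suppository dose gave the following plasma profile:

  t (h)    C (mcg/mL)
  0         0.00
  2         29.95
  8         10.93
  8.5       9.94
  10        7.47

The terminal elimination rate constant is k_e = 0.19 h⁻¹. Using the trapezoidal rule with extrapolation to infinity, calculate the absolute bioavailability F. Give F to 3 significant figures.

Trapezoidal AUC_0→10 (rectal suppository):
  [0→2]: (0.00+29.95)/2 × 2 = 29.95
  [2→8]: (29.95+10.93)/2 × 6 = 122.64
  [8→8.5]: (10.93+9.94)/2 × 0.5 = 5.2175
  [8.5→10]: (9.94+7.47)/2 × 1.5 = 13.0575
  Sum = 170.865 mcg/mL·h
Tail: C_last/k_e = 7.47/0.19 = 39.316
AUC_0→∞ (rectal suppository) = 170.865 + 39.316 = 210.181 mcg/mL·h
F = (AUC_ev/D_ev)/(AUC_iv/D_iv) = (210.181/25)/(674/10) = 8.40724/67.4 = 0.1247

F = 0.125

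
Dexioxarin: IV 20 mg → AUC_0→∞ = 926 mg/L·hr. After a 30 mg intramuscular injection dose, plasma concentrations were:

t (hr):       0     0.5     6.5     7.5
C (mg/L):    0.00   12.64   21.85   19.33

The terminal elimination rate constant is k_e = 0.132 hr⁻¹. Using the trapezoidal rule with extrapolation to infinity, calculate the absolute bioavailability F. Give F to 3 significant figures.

Trapezoidal AUC_0→7.5 (intramuscular injection):
  [0→0.5]: (0.00+12.64)/2 × 0.5 = 3.16
  [0.5→6.5]: (12.64+21.85)/2 × 6 = 103.47
  [6.5→7.5]: (21.85+19.33)/2 × 1 = 20.59
  Sum = 127.22 mg/L·hr
Tail: C_last/k_e = 19.33/0.132 = 146.439
AUC_0→∞ (intramuscular injection) = 127.22 + 146.439 = 273.659 mg/L·hr
F = (AUC_ev/D_ev)/(AUC_iv/D_iv) = (273.659/30)/(926/20) = 9.12197/46.3 = 0.1970

F = 0.197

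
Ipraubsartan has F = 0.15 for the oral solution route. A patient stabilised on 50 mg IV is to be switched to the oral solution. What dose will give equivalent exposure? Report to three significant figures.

For equal systemic exposure: F × D_ev = D_iv
D_ev = D_iv / F = 50 / 0.15 = 333.333 mg

D_oral = 333 mg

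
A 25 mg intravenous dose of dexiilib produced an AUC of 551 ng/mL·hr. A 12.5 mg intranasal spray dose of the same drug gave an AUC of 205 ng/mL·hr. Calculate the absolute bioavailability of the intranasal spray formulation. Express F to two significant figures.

F = (AUC_ev / D_ev) / (AUC_iv / D_iv)
  = (205/12.5) / (551/25)
  = 16.4 / 22.04 = 0.7441

F = 0.74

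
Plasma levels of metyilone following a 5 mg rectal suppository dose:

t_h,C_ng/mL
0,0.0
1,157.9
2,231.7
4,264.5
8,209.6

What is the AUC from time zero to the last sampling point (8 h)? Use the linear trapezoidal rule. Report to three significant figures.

AUC = 1720 ng/mL·h

Trapezoidal AUC_0→8:
  [0→1]: (0.0+157.9)/2 × 1 = 78.95
  [1→2]: (157.9+231.7)/2 × 1 = 194.8
  [2→4]: (231.7+264.5)/2 × 2 = 496.2
  [4→8]: (264.5+209.6)/2 × 4 = 948.2
  Sum = 1718.15 ng/mL·h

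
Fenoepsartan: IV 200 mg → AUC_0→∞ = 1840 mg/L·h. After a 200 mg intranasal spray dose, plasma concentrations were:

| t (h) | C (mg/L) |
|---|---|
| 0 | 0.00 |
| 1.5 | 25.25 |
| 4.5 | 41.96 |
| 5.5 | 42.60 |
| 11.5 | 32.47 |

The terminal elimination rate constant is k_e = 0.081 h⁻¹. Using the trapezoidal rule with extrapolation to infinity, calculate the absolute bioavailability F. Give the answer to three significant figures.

F = 0.428

Trapezoidal AUC_0→11.5 (intranasal spray):
  [0→1.5]: (0.00+25.25)/2 × 1.5 = 18.9375
  [1.5→4.5]: (25.25+41.96)/2 × 3 = 100.815
  [4.5→5.5]: (41.96+42.60)/2 × 1 = 42.28
  [5.5→11.5]: (42.60+32.47)/2 × 6 = 225.21
  Sum = 387.2425 mg/L·h
Tail: C_last/k_e = 32.47/0.081 = 400.864
AUC_0→∞ (intranasal spray) = 387.2425 + 400.864 = 788.1065 mg/L·h
F = (AUC_ev/D_ev)/(AUC_iv/D_iv) = (788.1065/200)/(1840/200) = 3.9405325/9.2 = 0.4283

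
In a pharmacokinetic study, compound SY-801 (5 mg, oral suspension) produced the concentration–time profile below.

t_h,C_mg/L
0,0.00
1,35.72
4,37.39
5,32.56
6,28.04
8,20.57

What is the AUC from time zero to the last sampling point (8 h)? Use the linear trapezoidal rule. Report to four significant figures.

Trapezoidal AUC_0→8:
  [0→1]: (0.00+35.72)/2 × 1 = 17.86
  [1→4]: (35.72+37.39)/2 × 3 = 109.665
  [4→5]: (37.39+32.56)/2 × 1 = 34.975
  [5→6]: (32.56+28.04)/2 × 1 = 30.3
  [6→8]: (28.04+20.57)/2 × 2 = 48.61
  Sum = 241.41 mg/L·h

AUC = 241.4 mg/L·h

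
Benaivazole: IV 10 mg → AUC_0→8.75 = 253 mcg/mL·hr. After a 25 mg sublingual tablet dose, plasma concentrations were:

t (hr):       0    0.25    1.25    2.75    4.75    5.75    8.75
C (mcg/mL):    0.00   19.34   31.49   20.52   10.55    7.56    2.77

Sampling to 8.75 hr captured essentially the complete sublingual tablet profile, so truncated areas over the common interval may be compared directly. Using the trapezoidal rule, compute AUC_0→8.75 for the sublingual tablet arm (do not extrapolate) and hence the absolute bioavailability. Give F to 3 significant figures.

F = 0.194

Trapezoidal AUC_0→8.75 (sublingual tablet):
  [0→0.25]: (0.00+19.34)/2 × 0.25 = 2.4175
  [0.25→1.25]: (19.34+31.49)/2 × 1 = 25.415
  [1.25→2.75]: (31.49+20.52)/2 × 1.5 = 39.0075
  [2.75→4.75]: (20.52+10.55)/2 × 2 = 31.07
  [4.75→5.75]: (10.55+7.56)/2 × 1 = 9.055
  [5.75→8.75]: (7.56+2.77)/2 × 3 = 15.495
  Sum = 122.46 mcg/mL·hr
F = (AUC_ev/D_ev)/(AUC_iv/D_iv) = (122.46/25)/(253/10) = 4.8984/25.3 = 0.1936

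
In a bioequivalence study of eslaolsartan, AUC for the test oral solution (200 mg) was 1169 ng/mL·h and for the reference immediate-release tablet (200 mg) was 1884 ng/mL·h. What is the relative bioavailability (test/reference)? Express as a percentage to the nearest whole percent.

F_rel = 62%

F_rel = (AUC_test/D_test) / (AUC_ref/D_ref)
      = (1169/200) / (1884/200)
      = 5.845 / 9.42 = 0.6205 = 62.05%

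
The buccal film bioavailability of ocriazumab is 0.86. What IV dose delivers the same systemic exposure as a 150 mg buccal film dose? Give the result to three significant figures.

D_iv = 129 mg

Systemic exposure from an extravascular dose = F × D_ev, so the equivalent IV dose is F × D_ev.
D_iv = F × D_ev = 0.86 × 150 = 129 mg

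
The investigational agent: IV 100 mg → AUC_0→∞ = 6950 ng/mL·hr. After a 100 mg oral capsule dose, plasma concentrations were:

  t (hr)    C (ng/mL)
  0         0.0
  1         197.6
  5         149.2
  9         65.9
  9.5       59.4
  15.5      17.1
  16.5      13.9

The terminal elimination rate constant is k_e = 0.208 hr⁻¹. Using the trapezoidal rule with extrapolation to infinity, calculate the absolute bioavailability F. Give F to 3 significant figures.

F = 0.225

Trapezoidal AUC_0→16.5 (oral capsule):
  [0→1]: (0.0+197.6)/2 × 1 = 98.8
  [1→5]: (197.6+149.2)/2 × 4 = 693.6
  [5→9]: (149.2+65.9)/2 × 4 = 430.2
  [9→9.5]: (65.9+59.4)/2 × 0.5 = 31.325
  [9.5→15.5]: (59.4+17.1)/2 × 6 = 229.5
  [15.5→16.5]: (17.1+13.9)/2 × 1 = 15.5
  Sum = 1498.925 ng/mL·hr
Tail: C_last/k_e = 13.9/0.208 = 66.827
AUC_0→∞ (oral capsule) = 1498.925 + 66.827 = 1565.752 ng/mL·hr
F = (AUC_ev/D_ev)/(AUC_iv/D_iv) = (1565.752/100)/(6950/100) = 15.65752/69.5 = 0.2253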